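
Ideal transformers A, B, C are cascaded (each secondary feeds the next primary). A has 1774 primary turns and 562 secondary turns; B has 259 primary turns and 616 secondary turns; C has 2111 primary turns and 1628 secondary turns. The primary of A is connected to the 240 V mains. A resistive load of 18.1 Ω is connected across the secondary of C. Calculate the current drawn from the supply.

After A: V = 240.00 × 562/1774 = 76.032 V.
After B: V = 76.032 × 616/259 = 180.83 V.
After C: V = 180.83 × 1628/2111 = 139.46 V.
I_load = 139.46/18.1 = 7.7048 A, so P_out = 139.46 × 7.7048 = 1074.5 W.
All ideal ⇒ P_in = P_out, so I_supply = 1074.5/240 = 4.48 A.

I_supply ≈ 4.48 A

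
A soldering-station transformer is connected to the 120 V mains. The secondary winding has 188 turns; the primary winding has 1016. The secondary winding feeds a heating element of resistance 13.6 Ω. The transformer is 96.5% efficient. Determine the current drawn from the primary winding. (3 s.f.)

V_s = 120 × 188/1016 = 22.205 V.
I_s = V_s/R = 22.205/13.6 = 1.6327 A.
P_out = V_s I_s = 22.205 × 1.6327 = 36.254 W.
P_in = P_out/η = 36.254/0.965 = 37.569 W.
I_p = P_in/V_p = 37.569/120 = 0.313 A.

I_p ≈ 0.313 A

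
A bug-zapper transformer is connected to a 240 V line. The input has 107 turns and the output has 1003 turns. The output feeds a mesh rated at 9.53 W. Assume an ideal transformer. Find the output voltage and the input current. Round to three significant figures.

V_out ≈ 2250 V, I_in ≈ 0.0397 A

V_out = V_in × N_out/N_in = 240 × 1003/107 = 2249.7 V.
I_out = P/V_out = 9.53/2249.7 = 0.0042361 A.
I_in = I_out × N_out/N_in = 0.0042361 × 1003/107 = 0.0397 A.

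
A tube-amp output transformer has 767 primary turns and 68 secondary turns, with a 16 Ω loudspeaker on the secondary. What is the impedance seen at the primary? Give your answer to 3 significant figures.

Z_p ≈ 2040 Ω

Z_p = (N_p/N_s)² × Z_s = (767/68)² × 16 = 2040 Ω.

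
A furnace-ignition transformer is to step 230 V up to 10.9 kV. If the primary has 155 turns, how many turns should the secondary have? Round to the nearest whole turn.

N_s = 7346 turns

N_s/N_p = V_s/V_p, so N_s = 155 × 10900/230 = 7345.7 ≈ 7346 turns.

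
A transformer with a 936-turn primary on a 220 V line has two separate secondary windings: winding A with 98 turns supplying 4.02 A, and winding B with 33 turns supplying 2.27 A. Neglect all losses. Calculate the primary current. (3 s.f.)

V_A = 220 × 98/936 = 23.034 V; V_B = 220 × 33/936 = 7.7564 V.
P_out = V_A I_A + V_B I_B = 23.034×4.02 + 7.7564×2.27 = 92.597 + 17.607 = 110.20 W.
Ideal ⇒ P_in = P_out, so I_p = P_out/V_p = 110.20/220 = 0.501 A.

I_p ≈ 0.501 A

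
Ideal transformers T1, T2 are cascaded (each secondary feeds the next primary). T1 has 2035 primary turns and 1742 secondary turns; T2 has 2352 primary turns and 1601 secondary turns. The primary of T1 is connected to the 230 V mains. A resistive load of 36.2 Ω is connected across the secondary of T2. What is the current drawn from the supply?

I_supply ≈ 2.16 A

After T1: V = 230.00 × 1742/2035 = 196.88 V.
After T2: V = 196.88 × 1601/2352 = 134.02 V.
I_load = 134.02/36.2 = 3.7022 A, so P_out = 134.02 × 3.7022 = 496.16 W.
All ideal ⇒ P_in = P_out, so I_supply = 496.16/230 = 2.16 A.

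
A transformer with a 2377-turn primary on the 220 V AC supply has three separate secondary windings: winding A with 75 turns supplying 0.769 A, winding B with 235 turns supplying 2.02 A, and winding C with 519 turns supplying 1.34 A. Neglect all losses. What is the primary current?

I_p ≈ 0.517 A

V_A = 220 × 75/2377 = 6.9415 V; V_B = 220 × 235/2377 = 21.750 V; V_C = 220 × 519/2377 = 48.035 V.
P_out = V_A I_A + V_B I_B + V_C I_C = 6.9415×0.769 + 21.750×2.02 + 48.035×1.34 = 5.3380 + 43.935 + 64.367 = 113.64 W.
Ideal ⇒ P_in = P_out, so I_p = P_out/V_p = 113.64/220 = 0.517 A.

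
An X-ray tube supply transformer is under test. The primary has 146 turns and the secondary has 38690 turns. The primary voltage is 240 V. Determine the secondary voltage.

V_s/V_p = N_s/N_p, so V_s = 240 × 38690/146 = 63600 V.

V_s ≈ 63600 V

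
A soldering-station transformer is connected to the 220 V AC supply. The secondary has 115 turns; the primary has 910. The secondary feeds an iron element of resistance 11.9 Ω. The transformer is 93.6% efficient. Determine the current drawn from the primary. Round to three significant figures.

V_s = 220 × 115/910 = 27.802 V.
I_s = V_s/R = 27.802/11.9 = 2.3363 A.
P_out = V_s I_s = 27.802 × 2.3363 = 64.955 W.
P_in = P_out/η = 64.955/0.936 = 69.396 W.
I_p = P_in/V_p = 69.396/220 = 0.315 A.

I_p ≈ 0.315 A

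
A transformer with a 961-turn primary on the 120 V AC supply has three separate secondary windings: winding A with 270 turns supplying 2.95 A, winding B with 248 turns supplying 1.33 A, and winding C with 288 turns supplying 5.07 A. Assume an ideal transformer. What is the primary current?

V_A = 120 × 270/961 = 33.715 V; V_B = 120 × 248/961 = 30.968 V; V_C = 120 × 288/961 = 35.963 V.
P_out = V_A I_A + V_B I_B + V_C I_C = 33.715×2.95 + 30.968×1.33 + 35.963×5.07 = 99.459 + 41.187 + 182.33 = 322.98 W.
Ideal ⇒ P_in = P_out, so I_p = P_out/V_p = 322.98/120 = 2.69 A.

I_p ≈ 2.69 A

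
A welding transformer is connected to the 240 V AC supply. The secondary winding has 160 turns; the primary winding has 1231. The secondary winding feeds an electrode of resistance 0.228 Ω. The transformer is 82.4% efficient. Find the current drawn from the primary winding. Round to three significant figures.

I_p ≈ 21.6 A

V_s = 240 × 160/1231 = 31.194 V.
I_s = V_s/R = 31.194/0.228 = 136.82 A.
P_out = V_s I_s = 31.194 × 136.82 = 4267.9 W.
P_in = P_out/η = 4267.9/0.824 = 5179.5 W.
I_p = P_in/V_p = 5179.5/240 = 21.6 A.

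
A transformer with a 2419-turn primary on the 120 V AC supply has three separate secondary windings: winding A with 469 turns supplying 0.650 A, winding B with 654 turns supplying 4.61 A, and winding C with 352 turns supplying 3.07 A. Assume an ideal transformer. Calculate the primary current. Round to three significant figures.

I_p ≈ 1.82 A

V_A = 120 × 469/2419 = 23.266 V; V_B = 120 × 654/2419 = 32.443 V; V_C = 120 × 352/2419 = 17.462 V.
P_out = V_A I_A + V_B I_B + V_C I_C = 23.266×0.650 + 32.443×4.61 + 17.462×3.07 = 15.123 + 149.56 + 53.608 = 218.29 W.
Ideal ⇒ P_in = P_out, so I_p = P_out/V_p = 218.29/120 = 1.82 A.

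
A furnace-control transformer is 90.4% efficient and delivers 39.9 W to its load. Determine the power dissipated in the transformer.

P_in = P_out/η = 39.9/0.904 = 44.1372 W.
P_loss = P_in − P_out = 44.1372 − 39.9 = 4.24 W.

P_loss ≈ 4.24 W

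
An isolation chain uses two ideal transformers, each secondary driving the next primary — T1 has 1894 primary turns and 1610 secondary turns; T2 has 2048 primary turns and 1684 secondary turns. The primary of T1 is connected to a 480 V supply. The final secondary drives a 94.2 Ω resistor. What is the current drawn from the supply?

After T1: V = 480.00 × 1610/1894 = 408.03 V.
After T2: V = 408.03 × 1684/2048 = 335.51 V.
I_load = 335.51/94.2 = 3.5616 A, so P_out = 335.51 × 3.5616 = 1194.9 W.
All ideal ⇒ P_in = P_out, so I_supply = 1194.9/480 = 2.49 A.

I_supply ≈ 2.49 A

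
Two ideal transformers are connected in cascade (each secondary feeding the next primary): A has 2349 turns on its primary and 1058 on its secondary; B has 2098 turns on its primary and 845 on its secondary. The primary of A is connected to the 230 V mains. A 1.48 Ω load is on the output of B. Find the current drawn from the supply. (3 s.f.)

Secondary of A: V = 230.00 × 1058/2349 = 103.59 V.
Secondary of B: V = 103.59 × 845/2098 = 41.724 V.
I_load = 41.724/1.48 = 28.192 A, so P_out = 41.724 × 28.192 = 1176.3 W.
All ideal ⇒ P_in = P_out, so I_supply = 1176.3/230 = 5.11 A.

I_supply ≈ 5.11 A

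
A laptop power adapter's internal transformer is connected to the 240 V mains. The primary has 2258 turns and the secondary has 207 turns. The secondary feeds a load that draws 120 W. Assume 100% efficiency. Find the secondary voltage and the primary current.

V_s ≈ 22.0 V, I_p ≈ 0.500 A

V_s = V_p × N_s/N_p = 240 × 207/2258 = 22.002 V.
I_s = P/V_s = 120/22.002 = 5.4541 A.
I_p = I_s × N_s/N_p = 5.4541 × 207/2258 = 0.500 A.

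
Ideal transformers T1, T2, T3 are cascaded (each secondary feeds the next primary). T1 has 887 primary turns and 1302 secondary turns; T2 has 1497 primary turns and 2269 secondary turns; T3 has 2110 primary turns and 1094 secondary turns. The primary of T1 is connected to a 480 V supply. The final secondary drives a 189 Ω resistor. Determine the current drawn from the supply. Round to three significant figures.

Secondary of T1: V = 480.00 × 1302/887 = 704.58 V.
Secondary of T2: V = 704.58 × 2269/1497 = 1067.9 V.
Secondary of T3: V = 1067.9 × 1094/2110 = 553.70 V.
I_load = 553.70/189 = 2.9296 A, so P_out = 553.70 × 2.9296 = 1622.1 W.
All ideal ⇒ P_in = P_out, so I_supply = 1622.1/480 = 3.38 A.

I_supply ≈ 3.38 A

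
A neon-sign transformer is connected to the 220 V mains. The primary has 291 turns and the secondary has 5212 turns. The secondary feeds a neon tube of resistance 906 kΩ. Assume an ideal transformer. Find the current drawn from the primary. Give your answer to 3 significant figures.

V_s = V_p × N_s/N_p = 220 × 5212/291 = 3940.3 V.
I_s = V_s/R = 3940.3/906000 = 0.0043492 A.
For an ideal transformer I_p N_p = I_s N_s, so I_p = 0.0043492 × 5212/291 = 0.0779 A.

I_p ≈ 0.0779 A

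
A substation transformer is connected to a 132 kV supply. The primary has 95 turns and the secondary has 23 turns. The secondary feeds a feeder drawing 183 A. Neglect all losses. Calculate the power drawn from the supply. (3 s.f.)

I_p = I_s × N_s/N_p = 183 × 23/95 = 44.305 A.
P = V_p I_p = 132000 × 44.305 = 5.85×10^6 W.

P ≈ 5.85×10^6 W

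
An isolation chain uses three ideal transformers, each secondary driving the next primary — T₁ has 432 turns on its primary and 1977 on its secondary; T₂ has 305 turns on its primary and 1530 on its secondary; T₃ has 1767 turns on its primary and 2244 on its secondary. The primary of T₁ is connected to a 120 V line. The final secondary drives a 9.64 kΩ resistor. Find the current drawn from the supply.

I_supply ≈ 10.6 A

Secondary of T₁: V = 120.00 × 1977/432 = 549.17 V.
Secondary of T₂: V = 549.17 × 1530/305 = 2754.8 V.
Secondary of T₃: V = 2754.8 × 2244/1767 = 3498.5 V.
I_load = 3498.5/9640 = 0.36292 A, so P_out = 3498.5 × 0.36292 = 1269.7 W.
All ideal ⇒ P_in = P_out, so I_supply = 1269.7/120 = 10.6 A.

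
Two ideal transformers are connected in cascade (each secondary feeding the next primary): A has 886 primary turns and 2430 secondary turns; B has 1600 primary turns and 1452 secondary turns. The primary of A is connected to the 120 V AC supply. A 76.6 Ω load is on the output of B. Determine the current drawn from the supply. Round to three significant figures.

I_supply ≈ 9.70 A

After A: V = 120.00 × 2430/886 = 329.12 V.
After B: V = 329.12 × 1452/1600 = 298.68 V.
I_load = 298.68/76.6 = 3.8992 A, so P_out = 298.68 × 3.8992 = 1164.6 W.
All ideal ⇒ P_in = P_out, so I_supply = 1164.6/120 = 9.70 A.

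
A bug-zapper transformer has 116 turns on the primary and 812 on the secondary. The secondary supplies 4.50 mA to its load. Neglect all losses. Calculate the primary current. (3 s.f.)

I_p ≈ 0.0315 A

For an ideal transformer I_p/I_s = N_s/N_p, so I_p = 0.00450 × 812/116 = 0.0315 A.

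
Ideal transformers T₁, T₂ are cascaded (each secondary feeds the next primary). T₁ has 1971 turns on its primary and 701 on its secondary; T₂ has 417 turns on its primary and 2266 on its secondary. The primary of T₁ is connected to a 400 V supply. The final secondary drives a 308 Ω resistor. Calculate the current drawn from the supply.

I_supply ≈ 4.85 A

After T₁: V = 400.00 × 701/1971 = 142.26 V.
After T₂: V = 142.26 × 2266/417 = 773.06 V.
I_load = 773.06/308 = 2.5099 A, so P_out = 773.06 × 2.5099 = 1940.3 W.
All ideal ⇒ P_in = P_out, so I_supply = 1940.3/400 = 4.85 A.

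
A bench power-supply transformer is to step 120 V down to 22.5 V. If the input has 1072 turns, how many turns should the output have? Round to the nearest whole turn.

N_out/N_in = V_out/V_in, so N_out = 1072 × 22.5/120 = 201.0 ≈ 201 turns.

N_out = 201 turns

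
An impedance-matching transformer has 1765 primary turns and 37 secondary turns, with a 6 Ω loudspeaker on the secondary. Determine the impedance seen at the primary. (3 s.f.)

Z_p ≈ 13700 Ω

Z_p = (N_p/N_s)² × Z_s = (1765/37)² × 6 = 13700 Ω.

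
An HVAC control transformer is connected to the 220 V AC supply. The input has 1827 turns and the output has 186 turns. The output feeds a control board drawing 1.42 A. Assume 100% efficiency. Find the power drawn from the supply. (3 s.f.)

I_in = I_out × N_out/N_in = 1.42 × 186/1827 = 0.14456 A.
P = V_in I_in = 220 × 0.14456 = 31.8 W.

P ≈ 31.8 W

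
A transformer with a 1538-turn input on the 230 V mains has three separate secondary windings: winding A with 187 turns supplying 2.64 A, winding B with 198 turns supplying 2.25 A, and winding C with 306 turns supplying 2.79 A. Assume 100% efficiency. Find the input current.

I_in ≈ 1.17 A

V_A = 230 × 187/1538 = 27.965 V; V_B = 230 × 198/1538 = 29.610 V; V_C = 230 × 306/1538 = 45.761 V.
P_out = V_A I_A + V_B I_B + V_C I_C = 27.965×2.64 + 29.610×2.25 + 45.761×2.79 = 73.827 + 66.622 + 127.67 = 268.12 W.
Ideal ⇒ P_in = P_out, so I_in = P_out/V_in = 268.12/230 = 1.17 A.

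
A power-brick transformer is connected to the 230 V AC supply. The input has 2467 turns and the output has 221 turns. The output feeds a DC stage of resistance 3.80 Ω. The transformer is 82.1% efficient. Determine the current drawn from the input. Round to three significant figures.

V_out = 230 × 221/2467 = 20.604 V.
I_out = V_out/R = 20.604/3.80 = 5.4221 A.
P_out = V_out I_out = 20.604 × 5.4221 = 111.72 W.
P_in = P_out/η = 111.72/0.821 = 136.07 W.
I_in = P_in/V_in = 136.07/230 = 0.592 A.

I_in ≈ 0.592 A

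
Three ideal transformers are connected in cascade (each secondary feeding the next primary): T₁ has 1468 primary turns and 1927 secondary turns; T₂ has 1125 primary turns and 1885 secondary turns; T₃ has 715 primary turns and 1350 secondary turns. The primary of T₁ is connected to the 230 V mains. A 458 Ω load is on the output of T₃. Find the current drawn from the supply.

Secondary of T₁: V = 230.00 × 1927/1468 = 301.91 V.
Secondary of T₂: V = 301.91 × 1885/1125 = 505.87 V.
Secondary of T₃: V = 505.87 × 1350/715 = 955.15 V.
I_load = 955.15/458 = 2.0855 A, so P_out = 955.15 × 2.0855 = 1991.9 W.
All ideal ⇒ P_in = P_out, so I_supply = 1991.9/230 = 8.66 A.

I_supply ≈ 8.66 A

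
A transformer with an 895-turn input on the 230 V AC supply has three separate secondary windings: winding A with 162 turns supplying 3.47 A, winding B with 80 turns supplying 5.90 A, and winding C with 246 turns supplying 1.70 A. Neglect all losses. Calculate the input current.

I_in ≈ 1.62 A

V_A = 230 × 162/895 = 41.631 V; V_B = 230 × 80/895 = 20.559 V; V_C = 230 × 246/895 = 63.218 V.
P_out = V_A I_A + V_B I_B + V_C I_C = 41.631×3.47 + 20.559×5.90 + 63.218×1.70 = 144.46 + 121.30 + 107.47 = 373.23 W.
Ideal ⇒ P_in = P_out, so I_in = P_out/V_in = 373.23/230 = 1.62 A.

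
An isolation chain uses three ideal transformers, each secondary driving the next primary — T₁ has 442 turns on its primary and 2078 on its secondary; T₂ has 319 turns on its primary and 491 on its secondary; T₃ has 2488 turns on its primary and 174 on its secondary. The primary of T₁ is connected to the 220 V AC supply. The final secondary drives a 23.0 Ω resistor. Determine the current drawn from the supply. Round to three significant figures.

I_supply ≈ 2.45 A

Secondary of T₁: V = 220.00 × 2078/442 = 1034.3 V.
Secondary of T₂: V = 1034.3 × 491/319 = 1592.0 V.
Secondary of T₃: V = 1592.0 × 174/2488 = 111.34 V.
I_load = 111.34/23.0 = 4.8407 A, so P_out = 111.34 × 4.8407 = 538.94 W.
All ideal ⇒ P_in = P_out, so I_supply = 538.94/220 = 2.45 A.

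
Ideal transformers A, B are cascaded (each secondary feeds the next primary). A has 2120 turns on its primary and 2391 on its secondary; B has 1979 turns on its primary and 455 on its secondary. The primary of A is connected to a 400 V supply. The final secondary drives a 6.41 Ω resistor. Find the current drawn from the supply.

I_supply ≈ 4.20 A

Secondary of A: V = 400.00 × 2391/2120 = 451.13 V.
Secondary of B: V = 451.13 × 455/1979 = 103.72 V.
I_load = 103.72/6.41 = 16.181 A, so P_out = 103.72 × 16.181 = 1678.3 W.
All ideal ⇒ P_in = P_out, so I_supply = 1678.3/400 = 4.20 A.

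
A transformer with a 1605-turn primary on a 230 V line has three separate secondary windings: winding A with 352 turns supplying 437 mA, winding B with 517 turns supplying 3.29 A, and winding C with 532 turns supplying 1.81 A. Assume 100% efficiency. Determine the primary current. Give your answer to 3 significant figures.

V_A = 230 × 352/1605 = 50.442 V; V_B = 230 × 517/1605 = 74.087 V; V_C = 230 × 532/1605 = 76.237 V.
P_out = V_A I_A + V_B I_B + V_C I_C = 50.442×0.437 + 74.087×3.29 + 76.237×1.81 = 22.043 + 243.75 + 137.99 = 403.78 W.
Ideal ⇒ P_in = P_out, so I_p = P_out/V_p = 403.78/230 = 1.76 A.

I_p ≈ 1.76 A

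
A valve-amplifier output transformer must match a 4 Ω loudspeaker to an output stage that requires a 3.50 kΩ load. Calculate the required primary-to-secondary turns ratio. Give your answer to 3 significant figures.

Z_p/Z_s = (N_p/N_s)², so N_p/N_s = √(3500/4) = √875 = 29.6.

N_p/N_s ≈ 29.6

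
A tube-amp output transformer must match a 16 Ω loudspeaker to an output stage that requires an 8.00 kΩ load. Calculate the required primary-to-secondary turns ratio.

N_p/N_s ≈ 22.4

Z_p/Z_s = (N_p/N_s)², so N_p/N_s = √(8000/16) = √500 = 22.4.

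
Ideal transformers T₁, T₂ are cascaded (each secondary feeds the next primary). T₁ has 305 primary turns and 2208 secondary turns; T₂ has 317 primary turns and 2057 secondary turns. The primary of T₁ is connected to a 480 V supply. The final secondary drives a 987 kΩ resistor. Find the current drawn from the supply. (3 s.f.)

I_supply ≈ 1.07 A

Secondary of T₁: V = 480.00 × 2208/305 = 3474.9 V.
Secondary of T₂: V = 3474.9 × 2057/317 = 22548 V.
I_load = 22548/987000 = 0.022845 A, so P_out = 22548 × 0.022845 = 515.13 W.
All ideal ⇒ P_in = P_out, so I_supply = 515.13/480 = 1.07 A.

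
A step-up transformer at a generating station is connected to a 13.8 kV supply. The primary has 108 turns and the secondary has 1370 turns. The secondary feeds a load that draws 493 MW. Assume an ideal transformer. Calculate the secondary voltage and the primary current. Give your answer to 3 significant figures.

V_s = V_p × N_s/N_p = 13800 × 1370/108 = 175060 V.
I_s = P/V_s = 4.93×10^8/175060 = 2816.2 A.
I_p = I_s × N_s/N_p = 2816.2 × 1370/108 = 35700 A.

V_s ≈ 175000 V, I_p ≈ 35700 A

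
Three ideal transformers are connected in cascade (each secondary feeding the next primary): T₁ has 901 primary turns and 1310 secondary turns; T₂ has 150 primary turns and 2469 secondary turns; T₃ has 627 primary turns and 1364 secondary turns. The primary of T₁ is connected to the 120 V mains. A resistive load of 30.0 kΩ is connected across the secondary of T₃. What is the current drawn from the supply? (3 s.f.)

Secondary of T₁: V = 120.00 × 1310/901 = 174.47 V.
Secondary of T₂: V = 174.47 × 2469/150 = 2871.8 V.
Secondary of T₃: V = 2871.8 × 1364/627 = 6247.5 V.
I_load = 6247.5/30000 = 0.20825 A, so P_out = 6247.5 × 0.20825 = 1301.0 W.
All ideal ⇒ P_in = P_out, so I_supply = 1301.0/120 = 10.8 A.

I_supply ≈ 10.8 A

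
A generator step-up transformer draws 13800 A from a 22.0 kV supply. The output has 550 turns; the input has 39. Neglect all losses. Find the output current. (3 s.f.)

I_out ≈ 979 A

I_out/I_in = N_in/N_out, so I_out = 13800 × 39/550 = 979 A.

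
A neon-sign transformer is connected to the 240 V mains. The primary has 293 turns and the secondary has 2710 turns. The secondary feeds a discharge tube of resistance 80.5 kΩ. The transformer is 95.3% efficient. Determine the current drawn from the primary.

V_s = 240 × 2710/293 = 2219.8 V.
I_s = V_s/R = 2219.8/80500 = 0.027575 A.
P_out = V_s I_s = 2219.8 × 0.027575 = 61.211 W.
P_in = P_out/η = 61.211/0.953 = 64.230 W.
I_p = P_in/V_p = 64.230/240 = 0.268 A.

I_p ≈ 0.268 A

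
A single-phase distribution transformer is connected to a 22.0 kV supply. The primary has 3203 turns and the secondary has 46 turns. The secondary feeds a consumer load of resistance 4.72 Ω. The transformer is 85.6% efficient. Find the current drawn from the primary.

V_s = 22000 × 46/3203 = 315.95 V.
I_s = V_s/R = 315.95/4.72 = 66.939 A.
P_out = V_s I_s = 315.95 × 66.939 = 21150 W.
P_in = P_out/η = 21150/0.856 = 24708 W.
I_p = P_in/V_p = 24708/22000 = 1.12 A.

I_p ≈ 1.12 A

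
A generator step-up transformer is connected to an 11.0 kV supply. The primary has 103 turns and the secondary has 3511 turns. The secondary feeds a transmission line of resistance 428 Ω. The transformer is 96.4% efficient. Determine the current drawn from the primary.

V_s = 11000 × 3511/103 = 374960 V.
I_s = V_s/R = 374960/428 = 876.08 A.
P_out = V_s I_s = 374960 × 876.08 = 3.2850×10^8 W.
P_in = P_out/η = 3.2850×10^8/0.964 = 3.4076×10^8 W.
I_p = P_in/V_p = 3.4076×10^8/11000 = 31000 A.

I_p ≈ 31000 A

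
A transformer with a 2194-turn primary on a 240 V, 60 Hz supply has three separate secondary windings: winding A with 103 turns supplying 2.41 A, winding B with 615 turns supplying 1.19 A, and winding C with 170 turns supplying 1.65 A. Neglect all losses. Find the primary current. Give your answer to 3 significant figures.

I_p ≈ 0.575 A

V_A = 240 × 103/2194 = 11.267 V; V_B = 240 × 615/2194 = 67.274 V; V_C = 240 × 170/2194 = 18.596 V.
P_out = V_A I_A + V_B I_B + V_C I_C = 11.267×2.41 + 67.274×1.19 + 18.596×1.65 = 27.154 + 80.057 + 30.684 = 137.89 W.
Ideal ⇒ P_in = P_out, so I_p = P_out/V_p = 137.89/240 = 0.575 A.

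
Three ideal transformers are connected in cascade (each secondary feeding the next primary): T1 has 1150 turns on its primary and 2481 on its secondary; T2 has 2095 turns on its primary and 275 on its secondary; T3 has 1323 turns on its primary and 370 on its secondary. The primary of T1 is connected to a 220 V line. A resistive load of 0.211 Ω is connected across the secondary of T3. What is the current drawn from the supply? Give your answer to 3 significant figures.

Secondary of T1: V = 220.00 × 2481/1150 = 474.63 V.
Secondary of T2: V = 474.63 × 275/2095 = 62.302 V.
Secondary of T3: V = 62.302 × 370/1323 = 17.424 V.
I_load = 17.424/0.211 = 82.577 A, so P_out = 17.424 × 82.577 = 1438.8 W.
All ideal ⇒ P_in = P_out, so I_supply = 1438.8/220 = 6.54 A.

I_supply ≈ 6.54 A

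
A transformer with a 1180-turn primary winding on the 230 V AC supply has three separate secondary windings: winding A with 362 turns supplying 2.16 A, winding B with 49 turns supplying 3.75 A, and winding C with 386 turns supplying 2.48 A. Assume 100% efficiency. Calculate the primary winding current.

I_p ≈ 1.63 A

V_A = 230 × 362/1180 = 70.559 V; V_B = 230 × 49/1180 = 9.5508 V; V_C = 230 × 386/1180 = 75.237 V.
P_out = V_A I_A + V_B I_B + V_C I_C = 70.559×2.16 + 9.5508×3.75 + 75.237×2.48 = 152.41 + 35.816 + 186.59 = 374.81 W.
Ideal ⇒ P_in = P_out, so I_p = P_out/V_p = 374.81/230 = 1.63 A.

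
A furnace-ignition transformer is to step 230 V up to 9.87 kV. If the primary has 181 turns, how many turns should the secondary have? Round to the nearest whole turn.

N_s/N_p = V_s/V_p, so N_s = 181 × 9870/230 = 7767.3 ≈ 7767 turns.

N_s = 7767 turns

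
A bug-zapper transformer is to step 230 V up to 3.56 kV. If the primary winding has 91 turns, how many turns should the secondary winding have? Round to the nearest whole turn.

N_s/N_p = V_s/V_p, so N_s = 91 × 3560/230 = 1408.5 ≈ 1409 turns.

N_s = 1409 turns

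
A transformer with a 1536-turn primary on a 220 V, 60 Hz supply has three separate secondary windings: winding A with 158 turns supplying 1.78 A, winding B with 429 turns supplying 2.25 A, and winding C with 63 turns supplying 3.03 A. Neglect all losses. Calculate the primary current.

V_A = 220 × 158/1536 = 22.630 V; V_B = 220 × 429/1536 = 61.445 V; V_C = 220 × 63/1536 = 9.0234 V.
P_out = V_A I_A + V_B I_B + V_C I_C = 22.630×1.78 + 61.445×2.25 + 9.0234×3.03 = 40.282 + 138.25 + 27.341 = 205.87 W.
Ideal ⇒ P_in = P_out, so I_p = P_out/V_p = 205.87/220 = 0.936 A.

I_p ≈ 0.936 A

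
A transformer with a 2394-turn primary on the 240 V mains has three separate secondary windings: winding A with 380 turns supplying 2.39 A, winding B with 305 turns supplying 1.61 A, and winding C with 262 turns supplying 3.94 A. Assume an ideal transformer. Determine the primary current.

I_p ≈ 1.02 A

V_A = 240 × 380/2394 = 38.095 V; V_B = 240 × 305/2394 = 30.576 V; V_C = 240 × 262/2394 = 26.266 V.
P_out = V_A I_A + V_B I_B + V_C I_C = 38.095×2.39 + 30.576×1.61 + 26.266×3.94 = 91.048 + 49.228 + 103.49 = 243.76 W.
Ideal ⇒ P_in = P_out, so I_p = P_out/V_p = 243.76/240 = 1.02 A.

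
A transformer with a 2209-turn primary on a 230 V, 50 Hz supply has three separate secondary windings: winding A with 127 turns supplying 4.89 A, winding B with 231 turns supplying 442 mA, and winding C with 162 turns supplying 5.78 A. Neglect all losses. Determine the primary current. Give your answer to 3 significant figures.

I_p ≈ 0.751 A

V_A = 230 × 127/2209 = 13.223 V; V_B = 230 × 231/2209 = 24.052 V; V_C = 230 × 162/2209 = 16.867 V.
P_out = V_A I_A + V_B I_B + V_C I_C = 13.223×4.89 + 24.052×0.442 + 16.867×5.78 = 64.661 + 10.631 + 97.493 = 172.79 W.
Ideal ⇒ P_in = P_out, so I_p = P_out/V_p = 172.79/230 = 0.751 A.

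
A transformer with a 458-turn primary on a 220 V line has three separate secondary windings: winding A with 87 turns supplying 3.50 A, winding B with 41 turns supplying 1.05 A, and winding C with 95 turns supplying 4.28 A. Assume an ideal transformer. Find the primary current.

I_p ≈ 1.65 A

V_A = 220 × 87/458 = 41.790 V; V_B = 220 × 41/458 = 19.694 V; V_C = 220 × 95/458 = 45.633 V.
P_out = V_A I_A + V_B I_B + V_C I_C = 41.790×3.50 + 19.694×1.05 + 45.633×4.28 = 146.27 + 20.679 + 195.31 = 362.26 W.
Ideal ⇒ P_in = P_out, so I_p = P_out/V_p = 362.26/220 = 1.65 A.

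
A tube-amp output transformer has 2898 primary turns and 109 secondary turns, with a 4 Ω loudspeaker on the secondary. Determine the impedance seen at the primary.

Z_p = (N_p/N_s)² × Z_s = (2898/109)² × 4 = 2830 Ω.

Z_p ≈ 2830 Ω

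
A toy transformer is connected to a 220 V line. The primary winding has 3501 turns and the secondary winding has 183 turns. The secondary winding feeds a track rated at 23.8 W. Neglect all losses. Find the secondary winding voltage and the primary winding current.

V_s = V_p × N_s/N_p = 220 × 183/3501 = 11.500 V.
I_s = P/V_s = 23.8/11.500 = 2.0696 A.
I_p = I_s × N_s/N_p = 2.0696 × 183/3501 = 0.108 A.

V_s ≈ 11.5 V, I_p ≈ 0.108 A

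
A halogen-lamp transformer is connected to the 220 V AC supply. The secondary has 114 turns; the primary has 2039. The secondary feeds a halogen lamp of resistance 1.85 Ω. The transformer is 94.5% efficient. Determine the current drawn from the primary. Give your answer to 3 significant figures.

V_s = 220 × 114/2039 = 12.300 V.
I_s = V_s/R = 12.300/1.85 = 6.6487 A.
P_out = V_s I_s = 12.300 × 6.6487 = 81.780 W.
P_in = P_out/η = 81.780/0.945 = 86.540 W.
I_p = P_in/V_p = 86.540/220 = 0.393 A.

I_p ≈ 0.393 A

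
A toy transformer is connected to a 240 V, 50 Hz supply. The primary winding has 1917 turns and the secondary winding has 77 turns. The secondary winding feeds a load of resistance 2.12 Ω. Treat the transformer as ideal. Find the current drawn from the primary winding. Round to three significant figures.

V_s = V_p × N_s/N_p = 240 × 77/1917 = 9.6401 V.
I_s = V_s/R = 9.6401/2.12 = 4.5472 A.
For an ideal transformer I_p N_p = I_s N_s, so I_p = 4.5472 × 77/1917 = 0.183 A.

I_p ≈ 0.183 A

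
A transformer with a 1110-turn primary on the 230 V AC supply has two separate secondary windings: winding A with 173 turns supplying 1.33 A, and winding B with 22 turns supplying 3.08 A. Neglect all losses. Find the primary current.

V_A = 230 × 173/1110 = 35.847 V; V_B = 230 × 22/1110 = 4.5586 V.
P_out = V_A I_A + V_B I_B = 35.847×1.33 + 4.5586×3.08 = 47.676 + 14.040 = 61.717 W.
Ideal ⇒ P_in = P_out, so I_p = P_out/V_p = 61.717/230 = 0.268 A.

I_p ≈ 0.268 A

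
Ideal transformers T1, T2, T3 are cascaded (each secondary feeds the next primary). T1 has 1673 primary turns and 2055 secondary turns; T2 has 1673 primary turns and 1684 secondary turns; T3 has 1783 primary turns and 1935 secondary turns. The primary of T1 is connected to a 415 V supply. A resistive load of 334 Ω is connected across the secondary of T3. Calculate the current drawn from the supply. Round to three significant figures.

Secondary of T1: V = 415.00 × 2055/1673 = 509.76 V.
Secondary of T2: V = 509.76 × 1684/1673 = 513.11 V.
Secondary of T3: V = 513.11 × 1935/1783 = 556.85 V.
I_load = 556.85/334 = 1.6672 A, so P_out = 556.85 × 1.6672 = 928.40 W.
All ideal ⇒ P_in = P_out, so I_supply = 928.40/415 = 2.24 A.

I_supply ≈ 2.24 A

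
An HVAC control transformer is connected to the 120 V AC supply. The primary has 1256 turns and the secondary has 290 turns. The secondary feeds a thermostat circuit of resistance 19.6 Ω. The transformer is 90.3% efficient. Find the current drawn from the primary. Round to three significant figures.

I_p ≈ 0.361 A

V_s = 120 × 290/1256 = 27.707 V.
I_s = V_s/R = 27.707/19.6 = 1.4136 A.
P_out = V_s I_s = 27.707 × 1.4136 = 39.167 W.
P_in = P_out/η = 39.167/0.903 = 43.375 W.
I_p = P_in/V_p = 43.375/120 = 0.361 A.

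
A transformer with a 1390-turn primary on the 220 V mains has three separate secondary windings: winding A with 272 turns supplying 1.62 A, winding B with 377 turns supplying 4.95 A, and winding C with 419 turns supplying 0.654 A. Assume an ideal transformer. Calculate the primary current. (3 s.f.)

V_A = 220 × 272/1390 = 43.050 V; V_B = 220 × 377/1390 = 59.669 V; V_C = 220 × 419/1390 = 66.317 V.
P_out = V_A I_A + V_B I_B + V_C I_C = 43.050×1.62 + 59.669×4.95 + 66.317×0.654 = 69.742 + 295.36 + 43.371 = 408.47 W.
Ideal ⇒ P_in = P_out, so I_p = P_out/V_p = 408.47/220 = 1.86 A.

I_p ≈ 1.86 A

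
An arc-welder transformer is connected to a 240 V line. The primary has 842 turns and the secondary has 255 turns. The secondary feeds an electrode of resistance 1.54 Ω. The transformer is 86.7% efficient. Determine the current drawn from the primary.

V_s = 240 × 255/842 = 72.684 V.
I_s = V_s/R = 72.684/1.54 = 47.197 A.
P_out = V_s I_s = 72.684 × 47.197 = 3430.5 W.
P_in = P_out/η = 3430.5/0.867 = 3956.8 W.
I_p = P_in/V_p = 3956.8/240 = 16.5 A.

I_p ≈ 16.5 A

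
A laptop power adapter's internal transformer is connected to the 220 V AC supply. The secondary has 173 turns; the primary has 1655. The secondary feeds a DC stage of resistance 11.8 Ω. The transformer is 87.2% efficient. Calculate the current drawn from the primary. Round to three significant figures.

V_s = 220 × 173/1655 = 22.997 V.
I_s = V_s/R = 22.997/11.8 = 1.9489 A.
P_out = V_s I_s = 22.997 × 1.9489 = 44.819 W.
P_in = P_out/η = 44.819/0.872 = 51.398 W.
I_p = P_in/V_p = 51.398/220 = 0.234 A.

I_p ≈ 0.234 A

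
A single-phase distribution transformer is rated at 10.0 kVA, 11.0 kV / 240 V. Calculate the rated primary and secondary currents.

I_p ≈ 0.909 A, I_s ≈ 41.7 A

I_p = S/V_p = 10000/11000 = 0.909 A.
I_s = S/V_s = 10000/240 = 41.7 A.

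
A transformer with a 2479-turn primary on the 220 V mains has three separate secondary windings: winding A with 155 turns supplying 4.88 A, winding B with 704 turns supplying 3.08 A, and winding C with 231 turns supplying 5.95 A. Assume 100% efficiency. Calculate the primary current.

I_p ≈ 1.73 A

V_A = 220 × 155/2479 = 13.756 V; V_B = 220 × 704/2479 = 62.477 V; V_C = 220 × 231/2479 = 20.500 V.
P_out = V_A I_A + V_B I_B + V_C I_C = 13.756×4.88 + 62.477×3.08 + 20.500×5.95 = 67.127 + 192.43 + 121.98 = 381.53 W.
Ideal ⇒ P_in = P_out, so I_p = P_out/V_p = 381.53/220 = 1.73 A.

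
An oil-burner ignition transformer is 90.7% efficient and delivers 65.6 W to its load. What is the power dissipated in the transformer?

P_loss ≈ 6.73 W

P_in = P_out/η = 65.6/0.907 = 72.3264 W.
P_loss = P_in − P_out = 72.3264 − 65.6 = 6.73 W.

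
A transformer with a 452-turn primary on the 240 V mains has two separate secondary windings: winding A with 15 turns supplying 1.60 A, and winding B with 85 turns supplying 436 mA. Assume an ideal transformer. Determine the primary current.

I_p ≈ 0.135 A

V_A = 240 × 15/452 = 7.9646 V; V_B = 240 × 85/452 = 45.133 V.
P_out = V_A I_A + V_B I_B = 7.9646×1.60 + 45.133×0.436 = 12.743 + 19.678 = 32.421 W.
Ideal ⇒ P_in = P_out, so I_p = P_out/V_p = 32.421/240 = 0.135 A.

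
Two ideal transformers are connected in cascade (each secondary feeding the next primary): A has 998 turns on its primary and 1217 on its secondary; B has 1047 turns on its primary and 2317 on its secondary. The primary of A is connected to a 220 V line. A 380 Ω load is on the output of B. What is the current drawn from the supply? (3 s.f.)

After A: V = 220.00 × 1217/998 = 268.28 V.
After B: V = 268.28 × 2317/1047 = 593.69 V.
I_load = 593.69/380 = 1.5624 A, so P_out = 593.69 × 1.5624 = 927.56 W.
All ideal ⇒ P_in = P_out, so I_supply = 927.56/220 = 4.22 A.

I_supply ≈ 4.22 A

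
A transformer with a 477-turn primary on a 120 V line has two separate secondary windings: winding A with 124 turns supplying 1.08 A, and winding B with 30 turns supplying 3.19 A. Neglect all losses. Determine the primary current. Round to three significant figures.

V_A = 120 × 124/477 = 31.195 V; V_B = 120 × 30/477 = 7.5472 V.
P_out = V_A I_A + V_B I_B = 31.195×1.08 + 7.5472×3.19 = 33.691 + 24.075 = 57.766 W.
Ideal ⇒ P_in = P_out, so I_p = P_out/V_p = 57.766/120 = 0.481 A.

I_p ≈ 0.481 A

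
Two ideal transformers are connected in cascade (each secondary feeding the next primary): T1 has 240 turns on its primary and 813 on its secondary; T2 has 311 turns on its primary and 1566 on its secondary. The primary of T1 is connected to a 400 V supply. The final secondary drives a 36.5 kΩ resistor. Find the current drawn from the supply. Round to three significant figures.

Secondary of T1: V = 400.00 × 813/240 = 1355.0 V.
Secondary of T2: V = 1355.0 × 1566/311 = 6822.9 V.
I_load = 6822.9/36500 = 0.18693 A, so P_out = 6822.9 × 0.18693 = 1275.4 W.
All ideal ⇒ P_in = P_out, so I_supply = 1275.4/400 = 3.19 A.

I_supply ≈ 3.19 A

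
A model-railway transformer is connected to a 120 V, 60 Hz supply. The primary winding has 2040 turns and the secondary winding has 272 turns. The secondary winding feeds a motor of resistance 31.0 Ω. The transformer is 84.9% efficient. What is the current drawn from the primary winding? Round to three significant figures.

V_s = 120 × 272/2040 = 16.000 V.
I_s = V_s/R = 16.000/31.0 = 0.51613 A.
P_out = V_s I_s = 16.000 × 0.51613 = 8.2581 W.
P_in = P_out/η = 8.2581/0.849 = 9.7268 W.
I_p = P_in/V_p = 9.7268/120 = 0.0811 A.

I_p ≈ 0.0811 A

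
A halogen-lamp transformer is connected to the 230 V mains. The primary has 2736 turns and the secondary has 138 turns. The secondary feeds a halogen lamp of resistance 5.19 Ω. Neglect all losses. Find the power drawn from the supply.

V_s = V_p × N_s/N_p = 230 × 138/2736 = 11.601 V.
I_s = V_s/R = 11.601/5.19 = 2.2352 A.
I_p = I_s × N_s/N_p = 2.2352 × 138/2736 = 0.11274 A.
P = V_p I_p = 230 × 0.11274 = 25.9 W.

P ≈ 25.9 W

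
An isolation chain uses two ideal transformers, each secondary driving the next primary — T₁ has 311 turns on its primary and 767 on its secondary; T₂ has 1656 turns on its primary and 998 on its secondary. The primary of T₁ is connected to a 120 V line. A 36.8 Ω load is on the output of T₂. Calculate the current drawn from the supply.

After T₁: V = 120.00 × 767/311 = 295.95 V.
After T₂: V = 295.95 × 998/1656 = 178.36 V.
I_load = 178.36/36.8 = 4.8466 A, so P_out = 178.36 × 4.8466 = 864.42 W.
All ideal ⇒ P_in = P_out, so I_supply = 864.42/120 = 7.20 A.

I_supply ≈ 7.20 A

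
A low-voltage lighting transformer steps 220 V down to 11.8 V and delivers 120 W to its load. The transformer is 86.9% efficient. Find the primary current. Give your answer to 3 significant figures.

P_in = P_out/η = 120/0.869 = 138.09 W.
I_p = P_in/V_p = 138.09/220 = 0.628 A.

I_p ≈ 0.628 A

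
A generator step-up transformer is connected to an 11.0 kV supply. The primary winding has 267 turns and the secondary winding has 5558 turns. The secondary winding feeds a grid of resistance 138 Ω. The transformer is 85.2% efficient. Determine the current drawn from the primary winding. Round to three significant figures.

V_s = 11000 × 5558/267 = 228980 V.
I_s = V_s/R = 228980/138 = 1659.3 A.
P_out = V_s I_s = 228980 × 1659.3 = 3.7995×10^8 W.
P_in = P_out/η = 3.7995×10^8/0.852 = 4.4594×10^8 W.
I_p = P_in/V_p = 4.4594×10^8/11000 = 40500 A.

I_p ≈ 40500 A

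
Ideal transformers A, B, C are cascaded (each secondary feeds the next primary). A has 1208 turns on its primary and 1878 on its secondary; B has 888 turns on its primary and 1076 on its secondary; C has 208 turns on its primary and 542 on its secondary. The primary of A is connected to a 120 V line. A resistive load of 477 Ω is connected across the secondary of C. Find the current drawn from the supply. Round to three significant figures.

Secondary of A: V = 120.00 × 1878/1208 = 186.56 V.
Secondary of B: V = 186.56 × 1076/888 = 226.05 V.
Secondary of C: V = 226.05 × 542/208 = 589.04 V.
I_load = 589.04/477 = 1.2349 A, so P_out = 589.04 × 1.2349 = 727.40 W.
All ideal ⇒ P_in = P_out, so I_supply = 727.40/120 = 6.06 A.

I_supply ≈ 6.06 A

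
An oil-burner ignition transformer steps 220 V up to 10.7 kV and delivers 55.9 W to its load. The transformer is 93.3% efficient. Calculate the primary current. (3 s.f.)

P_in = P_out/η = 55.9/0.933 = 59.914 W.
I_p = P_in/V_p = 59.914/220 = 0.272 A.

I_p ≈ 0.272 A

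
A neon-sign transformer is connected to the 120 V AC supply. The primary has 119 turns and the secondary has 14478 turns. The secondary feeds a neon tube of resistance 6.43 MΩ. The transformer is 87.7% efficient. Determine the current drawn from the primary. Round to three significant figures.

V_s = 120 × 14478/119 = 14600 V.
I_s = V_s/R = 14600/(6.43×10^6) = 0.0022706 A.
P_out = V_s I_s = 14600 × 0.0022706 = 33.149 W.
P_in = P_out/η = 33.149/0.877 = 37.799 W.
I_p = P_in/V_p = 37.799/120 = 0.315 A.

I_p ≈ 0.315 A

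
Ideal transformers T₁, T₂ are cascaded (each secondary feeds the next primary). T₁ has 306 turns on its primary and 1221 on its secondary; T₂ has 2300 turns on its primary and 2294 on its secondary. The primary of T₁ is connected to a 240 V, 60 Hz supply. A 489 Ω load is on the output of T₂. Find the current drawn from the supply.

Secondary of T₁: V = 240.00 × 1221/306 = 957.65 V.
Secondary of T₂: V = 957.65 × 2294/2300 = 955.15 V.
I_load = 955.15/489 = 1.9533 A, so P_out = 955.15 × 1.9533 = 1865.7 W.
All ideal ⇒ P_in = P_out, so I_supply = 1865.7/240 = 7.77 A.

I_supply ≈ 7.77 A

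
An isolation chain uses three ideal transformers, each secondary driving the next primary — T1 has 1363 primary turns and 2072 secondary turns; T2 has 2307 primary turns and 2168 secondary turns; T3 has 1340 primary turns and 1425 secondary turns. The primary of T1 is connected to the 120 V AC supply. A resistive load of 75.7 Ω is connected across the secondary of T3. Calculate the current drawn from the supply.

Secondary of T1: V = 120.00 × 2072/1363 = 182.42 V.
Secondary of T2: V = 182.42 × 2168/2307 = 171.43 V.
Secondary of T3: V = 171.43 × 1425/1340 = 182.30 V.
I_load = 182.30/75.7 = 2.4082 A, so P_out = 182.30 × 2.4082 = 439.03 W.
All ideal ⇒ P_in = P_out, so I_supply = 439.03/120 = 3.66 A.

I_supply ≈ 3.66 A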